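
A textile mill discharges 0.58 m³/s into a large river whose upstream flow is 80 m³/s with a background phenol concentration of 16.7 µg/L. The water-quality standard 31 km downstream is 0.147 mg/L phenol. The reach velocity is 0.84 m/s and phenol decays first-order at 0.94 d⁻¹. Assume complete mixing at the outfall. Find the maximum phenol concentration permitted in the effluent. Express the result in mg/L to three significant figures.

16.7 µg/L = 0.0167 mg/L.
Travel time to the compliance point: t = 3.1e+04/0.84 = 3.69e+04 s = 0.4271 d; decay factor exp(−0.94·0.4271) = 0.6693.
So the concentration just after mixing may be at most 0.147/0.6693 = 0.2196 mg/L.
Mass balance: 0.2196·80.58 = 0.58·Cₑ + 80·0.0167.
Cₑ = (17.7 − 1.336) / 0.58 = 28.21 mg/L.

28.2 mg/L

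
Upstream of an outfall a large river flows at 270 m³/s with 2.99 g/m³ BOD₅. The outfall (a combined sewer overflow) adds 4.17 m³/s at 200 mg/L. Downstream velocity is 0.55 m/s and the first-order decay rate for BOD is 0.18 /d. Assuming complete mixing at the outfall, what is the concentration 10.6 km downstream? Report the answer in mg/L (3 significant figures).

After complete mixing, C₀ = (4.17·200 + 270·2.99) / 274.2 = 5.986 mg/L.
Travel time t = 1.06e+04 m / 0.55 m/s = 1.927e+04 s = 0.2231 d.
C = 5.986·exp(−0.18·0.2231) = 5.986·0.9606 = 5.751 mg/L.

5.75 mg/L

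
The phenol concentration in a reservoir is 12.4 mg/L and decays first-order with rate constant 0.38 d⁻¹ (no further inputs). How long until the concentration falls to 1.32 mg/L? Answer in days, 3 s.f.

t = ln(C₀/C)/k = ln(12.4/1.32)/0.38 = 2.24/0.38 = 5.895 d.

5.89 d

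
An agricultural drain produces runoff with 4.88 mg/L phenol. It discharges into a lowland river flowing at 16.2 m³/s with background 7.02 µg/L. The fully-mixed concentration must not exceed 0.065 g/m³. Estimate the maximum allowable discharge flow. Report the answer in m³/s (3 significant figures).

7.02 µg/L = 0.00702 mg/L.
Mass balance at complete mixing: C_std·(Q_w + Q_r) = Q_w·C_e + Q_r·C_b.
Rearranging, Q_w = Q_r·(C_std − C_b)/(C_e − C_std) = 16.2·(0.065 − 0.00702) / (4.88 − 0.065) = 0.1951 m³/s.

0.195 m³/s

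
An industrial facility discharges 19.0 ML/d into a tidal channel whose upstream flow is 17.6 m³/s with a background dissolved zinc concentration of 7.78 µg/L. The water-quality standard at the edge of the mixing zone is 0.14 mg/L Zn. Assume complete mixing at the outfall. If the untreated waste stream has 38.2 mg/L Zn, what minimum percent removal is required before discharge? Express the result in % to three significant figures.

19.0 ML/d = 0.2199 m³/s.
7.78 µg/L = 0.00778 mg/L.
Mass balance: 0.14·17.82 = 0.2199·Cₑ + 17.6·0.00778.
Cₑ = (2.495 − 0.1369) / 0.2199 = 10.72 mg/L.
Required removal = 1 − 10.72/38.2 = 71.93 %.

71.9 %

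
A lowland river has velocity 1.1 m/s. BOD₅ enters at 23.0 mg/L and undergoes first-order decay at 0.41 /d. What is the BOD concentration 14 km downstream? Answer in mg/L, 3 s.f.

21.7 mg/L

Travel time t = 14 km / 1.1 m/s = 1.4e+04/1.1 = 1.273e+04 s = 0.1473 d.
First-order decay: C = 23.0·exp(−0.41·0.1473) = 23.0·0.9414 = 21.65 mg/L.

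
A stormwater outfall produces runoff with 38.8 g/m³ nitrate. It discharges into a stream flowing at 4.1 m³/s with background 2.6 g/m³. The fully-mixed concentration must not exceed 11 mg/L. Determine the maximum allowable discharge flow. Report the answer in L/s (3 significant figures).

Mass balance at complete mixing: C_std·(Q_w + Q_r) = Q_w·C_e + Q_r·C_b.
Rearranging, Q_w = Q_r·(C_std − C_b)/(C_e − C_std) = 4.1·(11 − 2.6) / (38.8 − 11) = 1.239 m³/s.
= 1239 L/s.

1240 L/s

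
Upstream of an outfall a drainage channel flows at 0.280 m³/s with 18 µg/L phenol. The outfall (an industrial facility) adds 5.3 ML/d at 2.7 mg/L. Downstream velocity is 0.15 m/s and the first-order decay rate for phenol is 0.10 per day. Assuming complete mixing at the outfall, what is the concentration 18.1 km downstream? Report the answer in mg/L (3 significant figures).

0.435 mg/L

5.3 ML/d = 0.06134 m³/s.
18 µg/L = 0.018 mg/L.
After complete mixing, C₀ = (0.06134·2.7 + 0.28·0.018) / 0.3413 = 0.5 mg/L.
Travel time t = 1.81e+04 m / 0.15 m/s = 1.207e+05 s = 1.397 d.
C = 0.5·exp(−0.10·1.397) = 0.5·0.8697 = 0.4348 mg/L.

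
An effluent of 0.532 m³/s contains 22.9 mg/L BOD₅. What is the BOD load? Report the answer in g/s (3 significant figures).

12.2 g/s

Mass flux = Q·C = 0.532 m³/s × 22.9 g/m³ = 12.18 g/s.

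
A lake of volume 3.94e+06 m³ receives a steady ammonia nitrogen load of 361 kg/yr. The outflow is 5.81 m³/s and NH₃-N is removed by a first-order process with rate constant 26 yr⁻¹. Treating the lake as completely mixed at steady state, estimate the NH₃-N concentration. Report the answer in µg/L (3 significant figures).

1.26 µg/L

Outflow Q = 5.81 m³/s × 3.156e+07 s/yr = 1.833e+08 m³/yr.
Steady-state CSTR mass balance: W = Q·C + k·V·C, so C = W/(Q + kV).
Q + kV = 1.833e+08 + 26·3.94e+06 = 2.858e+08 m³/yr.
C = 361/2.858e+08 = 1.263e-06 kg/m³ = 0.001263 mg/L = 1.263 µg/L.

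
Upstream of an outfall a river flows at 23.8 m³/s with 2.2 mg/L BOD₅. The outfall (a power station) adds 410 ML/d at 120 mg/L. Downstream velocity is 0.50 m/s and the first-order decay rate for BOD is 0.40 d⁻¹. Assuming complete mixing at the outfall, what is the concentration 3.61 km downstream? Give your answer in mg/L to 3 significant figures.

410 ML/d = 4.745 m³/s.
After complete mixing, C₀ = (4.745·120 + 23.8·2.2) / 28.55 = 21.78 mg/L.
Travel time t = 3610 m / 0.50 m/s = 7220 s = 0.08356 d.
C = 21.78·exp(−0.40·0.08356) = 21.78·0.9671 = 21.07 mg/L.

21.1 mg/L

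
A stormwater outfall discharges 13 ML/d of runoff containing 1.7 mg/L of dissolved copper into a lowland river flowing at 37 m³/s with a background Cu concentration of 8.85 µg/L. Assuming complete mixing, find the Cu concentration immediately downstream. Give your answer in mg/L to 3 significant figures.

13 ML/d = 0.1505 m³/s.
8.85 µg/L = 0.00885 mg/L.
By mass balance at complete mixing, C = (0.1505·1.7 + 37·0.00885) / (0.1505 + 37) = 0.5832/37.15 = 0.0157 mg/L.

0.0157 mg/L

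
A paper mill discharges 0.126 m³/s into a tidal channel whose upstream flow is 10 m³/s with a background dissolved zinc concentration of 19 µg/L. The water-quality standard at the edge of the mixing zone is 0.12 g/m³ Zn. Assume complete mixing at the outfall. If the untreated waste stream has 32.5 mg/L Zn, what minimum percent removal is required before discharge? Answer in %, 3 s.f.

75.0 %

19 µg/L = 0.019 mg/L.
Mass balance: 0.12·10.13 = 0.126·Cₑ + 10·0.019.
Cₑ = (1.215 − 0.19) / 0.126 = 8.136 mg/L.
Required removal = 1 − 8.136/32.5 = 74.97 %.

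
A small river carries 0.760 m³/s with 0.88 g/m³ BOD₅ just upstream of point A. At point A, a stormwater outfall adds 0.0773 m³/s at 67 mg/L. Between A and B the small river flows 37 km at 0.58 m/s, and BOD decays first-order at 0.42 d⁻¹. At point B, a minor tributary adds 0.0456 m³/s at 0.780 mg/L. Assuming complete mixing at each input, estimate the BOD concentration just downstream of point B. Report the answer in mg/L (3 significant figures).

4.90 mg/L

After input A: C = (0.76·0.88 + 0.0773·67) / 0.8373 = 6.984 mg/L.
Over the 37 km reach to input B (t = 6.379e+04 s = 0.7383 d), decay gives C = 6.984·exp(−0.42·0.7383) = 5.122 mg/L.
After input B: C = (0.8373·5.122 + 0.0456·0.78) / 0.8829 = 4.898 mg/L.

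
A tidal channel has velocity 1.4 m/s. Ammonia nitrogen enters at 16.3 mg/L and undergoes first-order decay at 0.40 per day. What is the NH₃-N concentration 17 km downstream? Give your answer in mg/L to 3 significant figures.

15.4 mg/L

Travel time t = 17 km / 1.4 m/s = 1.7e+04/1.4 = 1.214e+04 s = 0.1405 d.
First-order decay: C = 16.3·exp(−0.40·0.1405) = 16.3·0.9453 = 15.41 mg/L.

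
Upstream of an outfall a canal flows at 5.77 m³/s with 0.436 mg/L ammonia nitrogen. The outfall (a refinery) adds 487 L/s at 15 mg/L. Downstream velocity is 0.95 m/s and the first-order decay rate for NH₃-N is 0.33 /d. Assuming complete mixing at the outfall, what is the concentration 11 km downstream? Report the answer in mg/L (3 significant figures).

1.50 mg/L

487 L/s = 0.487 m³/s.
After complete mixing, C₀ = (0.487·15 + 5.77·0.436) / 6.257 = 1.57 mg/L.
Travel time t = 1.1e+04 m / 0.95 m/s = 1.158e+04 s = 0.134 d.
C = 1.57·exp(−0.33·0.134) = 1.57·0.9567 = 1.502 mg/L.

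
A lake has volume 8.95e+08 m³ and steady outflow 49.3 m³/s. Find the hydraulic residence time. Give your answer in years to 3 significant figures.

Q = 49.3 m³/s × 3.156e+07 s/yr = 1.556e+09 m³/yr.
Hydraulic residence time τ = V/Q = 8.95e+08/1.556e+09 = 0.5753 yr.

0.575 yr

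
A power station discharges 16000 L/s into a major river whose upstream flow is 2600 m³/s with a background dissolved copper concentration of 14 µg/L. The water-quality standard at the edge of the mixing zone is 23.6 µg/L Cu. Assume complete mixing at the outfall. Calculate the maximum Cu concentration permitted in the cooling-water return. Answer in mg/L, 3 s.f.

16000 L/s = 16 m³/s.
14 µg/L = 0.014 mg/L.
23.6 µg/L = 0.0236 mg/L.
Mass balance: 0.0236·2616 = 16·Cₑ + 2600·0.014.
Cₑ = (61.74 − 36.4) / 16 = 1.584 mg/L.

1.58 mg/L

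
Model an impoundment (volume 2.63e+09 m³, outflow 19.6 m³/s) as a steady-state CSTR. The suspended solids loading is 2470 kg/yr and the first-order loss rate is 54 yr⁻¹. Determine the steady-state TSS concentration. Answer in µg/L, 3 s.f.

Outflow Q = 19.6 m³/s × 3.156e+07 s/yr = 6.185e+08 m³/yr.
Steady-state CSTR mass balance: W = Q·C + k·V·C, so C = W/(Q + kV).
Q + kV = 6.185e+08 + 54·2.63e+09 = 1.426e+11 m³/yr.
C = 2470/1.426e+11 = 1.732e-08 kg/m³ = 1.732e-05 mg/L = 0.01732 µg/L.

0.0173 µg/L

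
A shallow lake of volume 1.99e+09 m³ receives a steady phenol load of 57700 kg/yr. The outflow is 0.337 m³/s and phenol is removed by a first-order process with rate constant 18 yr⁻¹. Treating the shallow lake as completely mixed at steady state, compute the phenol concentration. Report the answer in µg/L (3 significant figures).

Outflow Q = 0.337 m³/s × 3.156e+07 s/yr = 1.063e+07 m³/yr.
Steady-state CSTR mass balance: W = Q·C + k·V·C, so C = W/(Q + kV).
Q + kV = 1.063e+07 + 18·1.99e+09 = 3.583e+10 m³/yr.
C = 57700/3.583e+10 = 1.61e-06 kg/m³ = 0.00161 mg/L = 1.61 µg/L.

1.61 µg/L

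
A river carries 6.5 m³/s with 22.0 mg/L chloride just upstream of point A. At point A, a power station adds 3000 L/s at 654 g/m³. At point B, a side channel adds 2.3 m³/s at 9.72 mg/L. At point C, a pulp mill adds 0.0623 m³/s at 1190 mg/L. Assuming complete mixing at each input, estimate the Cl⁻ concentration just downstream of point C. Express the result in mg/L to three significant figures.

3000 L/s = 3 m³/s.
After input A: C = (6.5·22 + 3·654) / 9.5 = 221.6 mg/L.
After input B: C = (9.5·221.6 + 2.3·9.72) / 11.8 = 180.3 mg/L.
After input C: C = (11.8·180.3 + 0.0623·1190) / 11.86 = 185.6 mg/L.

186 mg/L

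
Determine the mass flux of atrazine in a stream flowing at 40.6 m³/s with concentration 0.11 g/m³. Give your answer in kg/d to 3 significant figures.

386 kg/d

Mass flux = Q·C = 40.6 m³/s × 0.11 g/m³ = 4.466 g/s.
= 4.466 g/s × 86.4 = 385.9 kg/d.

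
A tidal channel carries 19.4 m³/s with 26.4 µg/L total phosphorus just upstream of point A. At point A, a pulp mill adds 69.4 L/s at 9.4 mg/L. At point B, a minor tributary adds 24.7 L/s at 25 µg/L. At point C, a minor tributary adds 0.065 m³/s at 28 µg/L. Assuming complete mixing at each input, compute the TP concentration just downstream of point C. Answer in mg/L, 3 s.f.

26.4 µg/L = 0.0264 mg/L.
69.4 L/s = 0.0694 m³/s.
After input A: C = (19.4·0.0264 + 0.0694·9.4) / 19.47 = 0.05981 mg/L.
24.7 L/s = 0.0247 m³/s.
25 µg/L = 0.025 mg/L.
After input B: C = (19.47·0.05981 + 0.0247·0.025) / 19.49 = 0.05977 mg/L.
28 µg/L = 0.028 mg/L.
After input C: C = (19.49·0.05977 + 0.065·0.028) / 19.56 = 0.05966 mg/L.

0.0597 mg/L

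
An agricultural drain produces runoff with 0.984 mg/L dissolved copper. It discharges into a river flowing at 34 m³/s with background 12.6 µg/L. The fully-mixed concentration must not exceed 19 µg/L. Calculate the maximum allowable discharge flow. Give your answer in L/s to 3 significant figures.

12.6 µg/L = 0.0126 mg/L.
19 µg/L = 0.019 mg/L.
Mass balance at complete mixing: C_std·(Q_w + Q_r) = Q_w·C_e + Q_r·C_b.
Rearranging, Q_w = Q_r·(C_std − C_b)/(C_e − C_std) = 34·(0.019 − 0.0126) / (0.984 − 0.019) = 0.2255 m³/s.
= 225.5 L/s.

225 L/s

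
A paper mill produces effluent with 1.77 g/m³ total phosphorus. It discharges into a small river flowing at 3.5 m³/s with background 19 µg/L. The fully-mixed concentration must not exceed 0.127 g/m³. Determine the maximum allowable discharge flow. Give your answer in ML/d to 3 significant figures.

19 µg/L = 0.019 mg/L.
Mass balance at complete mixing: C_std·(Q_w + Q_r) = Q_w·C_e + Q_r·C_b.
Rearranging, Q_w = Q_r·(C_std − C_b)/(C_e − C_std) = 3.5·(0.127 − 0.019) / (1.77 − 0.127) = 0.2301 m³/s.
= 19.88 ML/d.

19.9 ML/d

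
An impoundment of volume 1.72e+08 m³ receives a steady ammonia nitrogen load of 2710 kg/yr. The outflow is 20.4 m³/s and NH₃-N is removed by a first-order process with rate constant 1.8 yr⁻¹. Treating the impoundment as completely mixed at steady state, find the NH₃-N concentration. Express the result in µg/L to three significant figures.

Outflow Q = 20.4 m³/s × 3.156e+07 s/yr = 6.438e+08 m³/yr.
Steady-state CSTR mass balance: W = Q·C + k·V·C, so C = W/(Q + kV).
Q + kV = 6.438e+08 + 1.8·1.72e+08 = 9.534e+08 m³/yr.
C = 2710/9.534e+08 = 2.843e-06 kg/m³ = 0.002843 mg/L = 2.843 µg/L.

2.84 µg/L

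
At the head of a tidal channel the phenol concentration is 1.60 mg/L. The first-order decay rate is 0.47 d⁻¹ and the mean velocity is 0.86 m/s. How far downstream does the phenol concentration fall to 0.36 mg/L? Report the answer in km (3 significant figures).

From C = C₀·e^(−kt), t = ln(C₀/C)/k = ln(1.60/0.36)/0.47 = 1.492/0.47 = 3.174 d.
Distance = v·t = 0.86 m/s × 2.742e+05 s = 2.358e+05 m = 235.8 km.

236 km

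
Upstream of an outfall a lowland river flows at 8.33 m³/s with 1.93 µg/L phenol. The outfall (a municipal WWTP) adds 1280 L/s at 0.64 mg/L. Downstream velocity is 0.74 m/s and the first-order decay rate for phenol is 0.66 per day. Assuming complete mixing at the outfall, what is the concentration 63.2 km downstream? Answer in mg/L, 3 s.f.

1280 L/s = 1.28 m³/s.
1.93 µg/L = 0.00193 mg/L.
After complete mixing, C₀ = (1.28·0.64 + 8.33·0.00193) / 9.61 = 0.08692 mg/L.
Travel time t = 6.32e+04 m / 0.74 m/s = 8.541e+04 s = 0.9885 d.
C = 0.08692·exp(−0.66·0.9885) = 0.08692·0.5208 = 0.04527 mg/L.

0.0453 mg/L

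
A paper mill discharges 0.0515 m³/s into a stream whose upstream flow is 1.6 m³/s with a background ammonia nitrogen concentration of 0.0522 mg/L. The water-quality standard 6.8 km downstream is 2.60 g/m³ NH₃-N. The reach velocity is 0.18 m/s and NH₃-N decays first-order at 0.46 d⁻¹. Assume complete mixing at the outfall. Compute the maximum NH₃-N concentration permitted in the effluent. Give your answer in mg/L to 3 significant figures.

100 mg/L

Travel time to the compliance point: t = 6800/0.18 = 3.778e+04 s = 0.4372 d; decay factor exp(−0.46·0.4372) = 0.8178.
So the concentration just after mixing may be at most 2.6/0.8178 = 3.179 mg/L.
Mass balance: 3.179·1.652 = 0.0515·Cₑ + 1.6·0.0522.
Cₑ = (5.251 − 0.08352) / 0.0515 = 100.3 mg/L.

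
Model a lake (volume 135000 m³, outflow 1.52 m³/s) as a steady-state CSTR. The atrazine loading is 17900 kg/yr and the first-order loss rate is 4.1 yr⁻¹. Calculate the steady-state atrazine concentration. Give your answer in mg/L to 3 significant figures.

0.369 mg/L

Outflow Q = 1.52 m³/s × 3.156e+07 s/yr = 4.797e+07 m³/yr.
Steady-state CSTR mass balance: W = Q·C + k·V·C, so C = W/(Q + kV).
Q + kV = 4.797e+07 + 4.1·135000 = 4.852e+07 m³/yr.
C = 17900/4.852e+07 = 0.0003689 kg/m³ = 0.3689 mg/L.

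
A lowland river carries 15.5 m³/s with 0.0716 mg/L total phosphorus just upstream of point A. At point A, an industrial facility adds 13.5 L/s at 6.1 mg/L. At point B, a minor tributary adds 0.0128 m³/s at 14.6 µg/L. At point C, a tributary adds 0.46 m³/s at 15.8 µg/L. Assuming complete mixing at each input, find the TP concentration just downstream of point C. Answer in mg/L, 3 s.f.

0.0750 mg/L

13.5 L/s = 0.0135 m³/s.
After input A: C = (15.5·0.0716 + 0.0135·6.1) / 15.51 = 0.07685 mg/L.
14.6 µg/L = 0.0146 mg/L.
After input B: C = (15.51·0.07685 + 0.0128·0.0146) / 15.53 = 0.07679 mg/L.
15.8 µg/L = 0.0158 mg/L.
After input C: C = (15.53·0.07679 + 0.46·0.0158) / 15.99 = 0.07504 mg/L.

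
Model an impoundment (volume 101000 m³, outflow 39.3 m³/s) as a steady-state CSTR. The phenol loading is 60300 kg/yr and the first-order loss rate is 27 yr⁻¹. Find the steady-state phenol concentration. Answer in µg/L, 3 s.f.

48.5 µg/L

Outflow Q = 39.3 m³/s × 3.156e+07 s/yr = 1.24e+09 m³/yr.
Steady-state CSTR mass balance: W = Q·C + k·V·C, so C = W/(Q + kV).
Q + kV = 1.24e+09 + 27·101000 = 1.243e+09 m³/yr.
C = 60300/1.243e+09 = 4.851e-05 kg/m³ = 0.04851 mg/L = 48.51 µg/L.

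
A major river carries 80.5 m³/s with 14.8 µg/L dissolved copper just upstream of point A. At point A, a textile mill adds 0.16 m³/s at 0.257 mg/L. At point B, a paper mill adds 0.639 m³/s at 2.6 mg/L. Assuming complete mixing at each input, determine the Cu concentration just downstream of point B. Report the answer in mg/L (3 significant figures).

0.0356 mg/L

14.8 µg/L = 0.0148 mg/L.
After input A: C = (80.5·0.0148 + 0.16·0.257) / 80.66 = 0.01528 mg/L.
After input B: C = (80.66·0.01528 + 0.639·2.6) / 81.3 = 0.0356 mg/L.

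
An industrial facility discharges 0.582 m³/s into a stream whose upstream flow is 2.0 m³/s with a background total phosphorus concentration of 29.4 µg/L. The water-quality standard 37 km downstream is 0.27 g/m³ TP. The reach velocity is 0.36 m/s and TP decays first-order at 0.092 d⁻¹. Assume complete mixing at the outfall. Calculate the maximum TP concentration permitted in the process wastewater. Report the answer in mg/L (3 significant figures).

1.24 mg/L

29.4 µg/L = 0.0294 mg/L.
Travel time to the compliance point: t = 3.7e+04/0.36 = 1.028e+05 s = 1.19 d; decay factor exp(−0.092·1.19) = 0.8963.
So the concentration just after mixing may be at most 0.27/0.8963 = 0.3012 mg/L.
Mass balance: 0.3012·2.582 = 0.582·Cₑ + 2·0.0294.
Cₑ = (0.7778 − 0.0588) / 0.582 = 1.235 mg/L.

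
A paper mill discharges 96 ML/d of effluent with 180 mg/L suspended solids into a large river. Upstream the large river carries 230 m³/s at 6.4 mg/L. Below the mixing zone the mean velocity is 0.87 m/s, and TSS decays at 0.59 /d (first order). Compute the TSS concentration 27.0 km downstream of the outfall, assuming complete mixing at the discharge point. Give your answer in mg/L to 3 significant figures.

5.85 mg/L

96 ML/d = 1.111 m³/s.
After complete mixing, C₀ = (1.111·180 + 230·6.4) / 231.1 = 7.235 mg/L.
Travel time t = 2.7e+04 m / 0.87 m/s = 3.103e+04 s = 0.3592 d.
C = 7.235·exp(−0.59·0.3592) = 7.235·0.809 = 5.853 mg/L.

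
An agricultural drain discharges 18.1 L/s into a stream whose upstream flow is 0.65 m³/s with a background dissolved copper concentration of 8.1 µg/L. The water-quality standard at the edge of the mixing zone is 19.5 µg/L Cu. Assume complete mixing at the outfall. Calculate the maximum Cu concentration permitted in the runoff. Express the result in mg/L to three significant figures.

0.429 mg/L

18.1 L/s = 0.0181 m³/s.
8.1 µg/L = 0.0081 mg/L.
19.5 µg/L = 0.0195 mg/L.
Mass balance: 0.0195·0.6681 = 0.0181·Cₑ + 0.65·0.0081.
Cₑ = (0.01303 − 0.005265) / 0.0181 = 0.4289 mg/L.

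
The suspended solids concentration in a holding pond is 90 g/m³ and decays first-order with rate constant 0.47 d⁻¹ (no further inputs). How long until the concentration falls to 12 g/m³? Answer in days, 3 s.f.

4.29 d

t = ln(C₀/C)/k = ln(90/12)/0.47 = 2.015/0.47 = 4.287 d.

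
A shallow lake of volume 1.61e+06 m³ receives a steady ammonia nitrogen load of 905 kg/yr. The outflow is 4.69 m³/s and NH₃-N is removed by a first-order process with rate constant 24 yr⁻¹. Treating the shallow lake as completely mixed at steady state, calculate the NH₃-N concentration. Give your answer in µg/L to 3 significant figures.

Outflow Q = 4.69 m³/s × 3.156e+07 s/yr = 1.48e+08 m³/yr.
Steady-state CSTR mass balance: W = Q·C + k·V·C, so C = W/(Q + kV).
Q + kV = 1.48e+08 + 24·1.61e+06 = 1.866e+08 m³/yr.
C = 905/1.866e+08 = 4.849e-06 kg/m³ = 0.004849 mg/L = 4.849 µg/L.

4.85 µg/L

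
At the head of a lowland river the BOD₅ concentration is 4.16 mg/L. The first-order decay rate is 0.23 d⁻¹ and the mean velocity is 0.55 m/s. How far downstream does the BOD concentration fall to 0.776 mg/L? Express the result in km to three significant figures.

347 km

From C = C₀·e^(−kt), t = ln(C₀/C)/k = ln(4.16/0.776)/0.23 = 1.679/0.23 = 7.301 d.
Distance = v·t = 0.55 m/s × 6.308e+05 s = 3.469e+05 m = 346.9 km.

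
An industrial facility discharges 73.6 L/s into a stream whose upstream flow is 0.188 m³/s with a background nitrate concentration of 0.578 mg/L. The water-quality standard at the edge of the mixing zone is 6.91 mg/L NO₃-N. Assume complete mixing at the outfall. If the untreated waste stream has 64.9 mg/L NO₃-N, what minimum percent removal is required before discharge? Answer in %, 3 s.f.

64.4 %

73.6 L/s = 0.0736 m³/s.
Mass balance: 6.91·0.2616 = 0.0736·Cₑ + 0.188·0.578.
Cₑ = (1.808 − 0.1087) / 0.0736 = 23.08 mg/L.
Required removal = 1 − 23.08/64.9 = 64.43 %.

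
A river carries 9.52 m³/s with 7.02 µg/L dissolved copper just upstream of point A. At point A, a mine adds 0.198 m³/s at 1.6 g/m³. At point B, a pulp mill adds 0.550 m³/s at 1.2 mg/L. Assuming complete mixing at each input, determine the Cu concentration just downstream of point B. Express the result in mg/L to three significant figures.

0.102 mg/L

7.02 µg/L = 0.00702 mg/L.
After input A: C = (9.52·0.00702 + 0.198·1.6) / 9.718 = 0.03948 mg/L.
After input B: C = (9.718·0.03948 + 0.55·1.2) / 10.27 = 0.1016 mg/L.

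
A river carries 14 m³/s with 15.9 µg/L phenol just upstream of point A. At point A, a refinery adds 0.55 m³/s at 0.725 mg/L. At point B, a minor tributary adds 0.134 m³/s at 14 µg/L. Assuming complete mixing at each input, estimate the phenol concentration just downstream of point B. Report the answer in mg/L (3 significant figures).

0.0424 mg/L

15.9 µg/L = 0.0159 mg/L.
After input A: C = (14·0.0159 + 0.55·0.725) / 14.55 = 0.0427 mg/L.
14 µg/L = 0.014 mg/L.
After input B: C = (14.55·0.0427 + 0.134·0.014) / 14.68 = 0.04244 mg/L.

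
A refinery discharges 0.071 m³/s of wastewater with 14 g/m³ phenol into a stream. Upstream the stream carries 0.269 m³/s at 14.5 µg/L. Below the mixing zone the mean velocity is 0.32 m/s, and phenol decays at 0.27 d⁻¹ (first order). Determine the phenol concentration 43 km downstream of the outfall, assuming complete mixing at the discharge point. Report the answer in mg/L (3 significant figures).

1.93 mg/L

14.5 µg/L = 0.0145 mg/L.
After complete mixing, C₀ = (0.071·14 + 0.269·0.0145) / 0.34 = 2.935 mg/L.
Travel time t = 4.3e+04 m / 0.32 m/s = 1.344e+05 s = 1.555 d.
C = 2.935·exp(−0.27·1.555) = 2.935·0.6571 = 1.929 mg/L.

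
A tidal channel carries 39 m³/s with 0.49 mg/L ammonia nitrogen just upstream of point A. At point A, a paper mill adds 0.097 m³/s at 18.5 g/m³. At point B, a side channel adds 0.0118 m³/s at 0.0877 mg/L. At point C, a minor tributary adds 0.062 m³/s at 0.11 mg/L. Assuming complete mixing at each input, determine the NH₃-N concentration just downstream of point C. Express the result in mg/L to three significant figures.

0.534 mg/L

After input A: C = (39·0.49 + 0.097·18.5) / 39.1 = 0.5347 mg/L.
After input B: C = (39.1·0.5347 + 0.0118·0.0877) / 39.11 = 0.5345 mg/L.
After input C: C = (39.11·0.5345 + 0.062·0.11) / 39.17 = 0.5339 mg/L.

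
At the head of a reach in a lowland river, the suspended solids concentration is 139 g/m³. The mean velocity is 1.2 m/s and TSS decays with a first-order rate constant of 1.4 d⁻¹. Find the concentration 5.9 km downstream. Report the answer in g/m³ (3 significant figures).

128 g/m³

Travel time t = 5.9 km / 1.2 m/s = 5900/1.2 = 4917 s = 0.05691 d.
First-order decay: C = 139·exp(−1.4·0.05691) = 139·0.9234 = 128.4 g/m³.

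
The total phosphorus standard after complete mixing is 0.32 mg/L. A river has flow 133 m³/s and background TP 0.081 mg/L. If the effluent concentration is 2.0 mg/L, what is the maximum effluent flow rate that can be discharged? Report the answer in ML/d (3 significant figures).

Mass balance at complete mixing: C_std·(Q_w + Q_r) = Q_w·C_e + Q_r·C_b.
Rearranging, Q_w = Q_r·(C_std − C_b)/(C_e − C_std) = 133·(0.32 − 0.081) / (2 − 0.32) = 18.92 m³/s.
= 1635 ML/d.

1630 ML/d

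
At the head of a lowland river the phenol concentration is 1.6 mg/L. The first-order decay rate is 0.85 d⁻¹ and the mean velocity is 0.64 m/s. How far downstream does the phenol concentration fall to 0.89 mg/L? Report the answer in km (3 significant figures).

From C = C₀·e^(−kt), t = ln(C₀/C)/k = ln(1.6/0.89)/0.85 = 0.5865/0.85 = 0.69 d.
Distance = v·t = 0.64 m/s × 5.962e+04 s = 3.816e+04 m = 38.16 km.

38.2 km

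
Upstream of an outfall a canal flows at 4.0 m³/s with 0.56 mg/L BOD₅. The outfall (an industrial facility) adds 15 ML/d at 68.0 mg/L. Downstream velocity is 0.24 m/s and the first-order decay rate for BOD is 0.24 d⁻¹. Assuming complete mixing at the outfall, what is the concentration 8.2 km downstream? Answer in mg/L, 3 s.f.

3.06 mg/L

15 ML/d = 0.1736 m³/s.
After complete mixing, C₀ = (0.1736·68 + 4·0.56) / 4.174 = 3.365 mg/L.
Travel time t = 8200 m / 0.24 m/s = 3.417e+04 s = 0.3954 d.
C = 3.365·exp(−0.24·0.3954) = 3.365·0.9095 = 3.061 mg/L.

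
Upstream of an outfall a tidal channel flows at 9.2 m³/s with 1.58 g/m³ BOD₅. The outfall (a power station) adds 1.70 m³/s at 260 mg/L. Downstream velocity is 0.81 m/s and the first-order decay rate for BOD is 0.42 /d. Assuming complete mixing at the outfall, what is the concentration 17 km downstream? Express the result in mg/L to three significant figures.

37.8 mg/L

After complete mixing, C₀ = (1.7·260 + 9.2·1.58) / 10.9 = 41.88 mg/L.
Travel time t = 1.7e+04 m / 0.81 m/s = 2.099e+04 s = 0.2429 d.
C = 41.88·exp(−0.42·0.2429) = 41.88·0.903 = 37.82 mg/L.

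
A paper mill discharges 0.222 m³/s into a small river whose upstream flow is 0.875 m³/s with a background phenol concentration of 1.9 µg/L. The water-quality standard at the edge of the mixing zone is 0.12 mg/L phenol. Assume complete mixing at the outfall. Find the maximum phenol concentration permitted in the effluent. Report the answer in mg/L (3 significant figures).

1.9 µg/L = 0.0019 mg/L.
Mass balance: 0.12·1.097 = 0.222·Cₑ + 0.875·0.0019.
Cₑ = (0.1316 − 0.001662) / 0.222 = 0.5855 mg/L.

0.585 mg/L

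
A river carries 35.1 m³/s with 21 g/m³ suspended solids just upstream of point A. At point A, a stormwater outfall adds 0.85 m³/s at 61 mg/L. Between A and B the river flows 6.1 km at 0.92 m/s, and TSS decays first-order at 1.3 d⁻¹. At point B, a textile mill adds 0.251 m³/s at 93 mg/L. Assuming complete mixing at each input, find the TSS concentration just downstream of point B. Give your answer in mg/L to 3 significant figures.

20.4 mg/L

After input A: C = (35.1·21 + 0.85·61) / 35.95 = 21.95 mg/L.
Over the 6.1 km reach to input B (t = 6630 s = 0.07674 d), decay gives C = 21.95·exp(−1.3·0.07674) = 19.86 mg/L.
After input B: C = (35.95·19.86 + 0.251·93) / 36.2 = 20.37 mg/L.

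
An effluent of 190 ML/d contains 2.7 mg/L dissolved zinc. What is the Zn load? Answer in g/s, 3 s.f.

5.94 g/s

190 ML/d = 2.199 m³/s.
Mass flux = Q·C = 2.199 m³/s × 2.7 g/m³ = 5.938 g/s.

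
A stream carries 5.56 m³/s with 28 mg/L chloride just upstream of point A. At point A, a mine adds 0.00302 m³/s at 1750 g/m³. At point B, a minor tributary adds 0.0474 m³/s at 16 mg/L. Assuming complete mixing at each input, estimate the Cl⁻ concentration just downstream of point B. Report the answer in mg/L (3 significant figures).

28.8 mg/L

After input A: C = (5.56·28 + 0.00302·1750) / 5.563 = 28.93 mg/L.
After input B: C = (5.563·28.93 + 0.0474·16) / 5.61 = 28.83 mg/L.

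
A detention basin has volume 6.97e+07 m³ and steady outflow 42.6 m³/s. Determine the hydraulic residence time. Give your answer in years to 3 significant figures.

Q = 42.6 m³/s × 3.156e+07 s/yr = 1.344e+09 m³/yr.
Hydraulic residence time τ = V/Q = 6.97e+07/1.344e+09 = 0.05185 yr.

0.0518 yr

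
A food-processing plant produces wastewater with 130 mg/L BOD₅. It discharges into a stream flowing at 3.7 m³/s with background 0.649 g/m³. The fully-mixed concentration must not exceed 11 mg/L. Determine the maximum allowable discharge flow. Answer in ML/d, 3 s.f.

Mass balance at complete mixing: C_std·(Q_w + Q_r) = Q_w·C_e + Q_r·C_b.
Rearranging, Q_w = Q_r·(C_std − C_b)/(C_e − C_std) = 3.7·(11 − 0.649) / (130 − 11) = 0.3218 m³/s.
= 27.81 ML/d.

27.8 ML/d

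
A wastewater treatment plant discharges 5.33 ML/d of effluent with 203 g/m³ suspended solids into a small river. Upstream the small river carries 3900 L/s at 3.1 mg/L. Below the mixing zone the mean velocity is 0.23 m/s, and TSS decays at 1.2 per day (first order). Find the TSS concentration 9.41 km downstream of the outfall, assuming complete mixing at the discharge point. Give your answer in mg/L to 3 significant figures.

5.33 ML/d = 0.06169 m³/s.
3900 L/s = 3.9 m³/s.
After complete mixing, C₀ = (0.06169·203 + 3.9·3.1) / 3.962 = 6.213 mg/L.
Travel time t = 9410 m / 0.23 m/s = 4.091e+04 s = 0.4735 d.
C = 6.213·exp(−1.2·0.4735) = 6.213·0.5665 = 3.52 mg/L.

3.52 mg/L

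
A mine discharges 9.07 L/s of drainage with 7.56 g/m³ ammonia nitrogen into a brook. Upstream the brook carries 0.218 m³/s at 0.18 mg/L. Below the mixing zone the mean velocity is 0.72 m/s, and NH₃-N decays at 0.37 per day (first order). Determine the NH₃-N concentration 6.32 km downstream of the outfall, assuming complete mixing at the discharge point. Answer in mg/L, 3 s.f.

0.457 mg/L

9.07 L/s = 0.00907 m³/s.
After complete mixing, C₀ = (0.00907·7.56 + 0.218·0.18) / 0.2271 = 0.4748 mg/L.
Travel time t = 6320 m / 0.72 m/s = 8778 s = 0.1016 d.
C = 0.4748·exp(−0.37·0.1016) = 0.4748·0.9631 = 0.4573 mg/L.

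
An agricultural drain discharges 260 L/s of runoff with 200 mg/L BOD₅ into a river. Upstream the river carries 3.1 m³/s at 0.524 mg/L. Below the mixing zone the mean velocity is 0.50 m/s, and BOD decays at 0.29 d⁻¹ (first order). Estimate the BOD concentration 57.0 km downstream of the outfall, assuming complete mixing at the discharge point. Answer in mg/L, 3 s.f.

260 L/s = 0.26 m³/s.
After complete mixing, C₀ = (0.26·200 + 3.1·0.524) / 3.36 = 15.96 mg/L.
Travel time t = 5.7e+04 m / 0.50 m/s = 1.14e+05 s = 1.319 d.
C = 15.96·exp(−0.29·1.319) = 15.96·0.6821 = 10.89 mg/L.

10.9 mg/L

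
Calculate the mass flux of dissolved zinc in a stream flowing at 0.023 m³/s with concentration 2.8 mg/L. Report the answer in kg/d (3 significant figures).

Mass flux = Q·C = 0.023 m³/s × 2.8 g/m³ = 0.0644 g/s.
= 0.0644 g/s × 86.4 = 5.564 kg/d.

5.56 kg/d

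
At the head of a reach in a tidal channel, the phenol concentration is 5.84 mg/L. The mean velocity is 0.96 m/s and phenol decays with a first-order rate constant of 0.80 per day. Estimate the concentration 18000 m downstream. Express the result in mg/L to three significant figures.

4.91 mg/L

Travel time t = 18000 m / 0.96 m/s = 1.8e+04/0.96 = 1.875e+04 s = 0.217 d.
First-order decay: C = 5.84·exp(−0.80·0.217) = 5.84·0.8406 = 4.909 mg/L.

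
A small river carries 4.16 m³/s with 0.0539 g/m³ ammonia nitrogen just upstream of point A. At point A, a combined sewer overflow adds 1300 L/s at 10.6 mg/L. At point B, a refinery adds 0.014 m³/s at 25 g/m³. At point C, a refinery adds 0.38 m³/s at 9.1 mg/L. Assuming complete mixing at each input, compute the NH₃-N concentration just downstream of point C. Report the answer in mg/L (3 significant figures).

3.04 mg/L

1300 L/s = 1.3 m³/s.
After input A: C = (4.16·0.0539 + 1.3·10.6) / 5.46 = 2.565 mg/L.
After input B: C = (5.46·2.565 + 0.014·25) / 5.474 = 2.622 mg/L.
After input C: C = (5.474·2.622 + 0.38·9.1) / 5.854 = 3.043 mg/L.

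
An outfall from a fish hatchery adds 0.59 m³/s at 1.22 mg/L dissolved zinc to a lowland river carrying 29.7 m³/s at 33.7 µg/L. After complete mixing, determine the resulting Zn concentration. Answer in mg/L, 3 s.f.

0.0568 mg/L

33.7 µg/L = 0.0337 mg/L.
By mass balance at complete mixing, C = (0.59·1.22 + 29.7·0.0337) / (0.59 + 29.7) = 1.721/30.29 = 0.05681 mg/L.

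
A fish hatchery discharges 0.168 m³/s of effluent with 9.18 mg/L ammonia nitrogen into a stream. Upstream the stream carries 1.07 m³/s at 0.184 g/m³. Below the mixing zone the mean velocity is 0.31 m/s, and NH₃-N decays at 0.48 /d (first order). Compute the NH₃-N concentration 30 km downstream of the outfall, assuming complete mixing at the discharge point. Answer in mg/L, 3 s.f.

After complete mixing, C₀ = (0.168·9.18 + 1.07·0.184) / 1.238 = 1.405 mg/L.
Travel time t = 3e+04 m / 0.31 m/s = 9.677e+04 s = 1.12 d.
C = 1.405·exp(−0.48·1.12) = 1.405·0.5841 = 0.8206 mg/L.

0.821 mg/L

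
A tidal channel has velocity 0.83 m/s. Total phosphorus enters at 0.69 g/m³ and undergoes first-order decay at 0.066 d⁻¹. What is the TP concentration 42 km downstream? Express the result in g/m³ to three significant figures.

0.664 g/m³

Travel time t = 42 km / 0.83 m/s = 4.2e+04/0.83 = 5.06e+04 s = 0.5857 d.
First-order decay: C = 0.69·exp(−0.066·0.5857) = 0.69·0.9621 = 0.6638 g/m³.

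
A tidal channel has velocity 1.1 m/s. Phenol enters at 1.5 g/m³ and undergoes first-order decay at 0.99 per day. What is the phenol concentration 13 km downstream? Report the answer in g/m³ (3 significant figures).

Travel time t = 13 km / 1.1 m/s = 1.3e+04/1.1 = 1.182e+04 s = 0.1368 d.
First-order decay: C = 1.5·exp(−0.99·0.1368) = 1.5·0.8734 = 1.31 g/m³.

1.31 g/m³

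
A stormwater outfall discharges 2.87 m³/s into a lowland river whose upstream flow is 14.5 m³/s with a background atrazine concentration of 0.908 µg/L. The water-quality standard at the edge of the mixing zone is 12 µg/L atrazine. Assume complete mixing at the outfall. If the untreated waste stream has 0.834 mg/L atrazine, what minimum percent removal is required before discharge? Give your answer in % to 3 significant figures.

91.8 %

0.908 µg/L = 0.000908 mg/L.
12 µg/L = 0.012 mg/L.
Mass balance: 0.012·17.37 = 2.87·Cₑ + 14.5·0.000908.
Cₑ = (0.2084 − 0.01317) / 2.87 = 0.06804 mg/L.
Required removal = 1 − 0.06804/0.834 = 91.84 %.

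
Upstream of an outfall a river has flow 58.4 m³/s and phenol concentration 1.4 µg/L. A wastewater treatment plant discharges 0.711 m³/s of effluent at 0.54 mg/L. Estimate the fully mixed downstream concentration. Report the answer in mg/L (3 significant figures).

0.00788 mg/L

1.4 µg/L = 0.0014 mg/L.
By mass balance at complete mixing, C = (0.711·0.54 + 58.4·0.0014) / (0.711 + 58.4) = 0.4657/59.11 = 0.007878 mg/L.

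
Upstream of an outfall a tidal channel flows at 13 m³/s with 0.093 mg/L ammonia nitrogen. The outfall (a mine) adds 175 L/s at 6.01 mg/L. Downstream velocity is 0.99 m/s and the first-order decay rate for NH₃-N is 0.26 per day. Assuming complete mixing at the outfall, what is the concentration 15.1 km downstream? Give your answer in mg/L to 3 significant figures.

175 L/s = 0.175 m³/s.
After complete mixing, C₀ = (0.175·6.01 + 13·0.093) / 13.18 = 0.1716 mg/L.
Travel time t = 1.51e+04 m / 0.99 m/s = 1.525e+04 s = 0.1765 d.
C = 0.1716·exp(−0.26·0.1765) = 0.1716·0.9551 = 0.1639 mg/L.

0.164 mg/L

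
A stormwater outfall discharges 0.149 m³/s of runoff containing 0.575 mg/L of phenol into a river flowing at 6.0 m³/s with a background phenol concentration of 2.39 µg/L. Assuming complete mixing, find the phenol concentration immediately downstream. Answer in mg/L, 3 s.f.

0.0163 mg/L

2.39 µg/L = 0.00239 mg/L.
By mass balance at complete mixing, C = (0.149·0.575 + 6·0.00239) / (0.149 + 6) = 0.1/6.149 = 0.01627 mg/L.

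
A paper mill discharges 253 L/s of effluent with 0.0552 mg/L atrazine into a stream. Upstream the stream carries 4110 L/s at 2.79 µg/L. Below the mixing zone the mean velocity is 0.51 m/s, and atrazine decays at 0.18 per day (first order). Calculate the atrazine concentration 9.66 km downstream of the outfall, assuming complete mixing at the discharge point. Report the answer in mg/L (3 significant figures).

253 L/s = 0.253 m³/s.
4110 L/s = 4.11 m³/s.
2.79 µg/L = 0.00279 mg/L.
After complete mixing, C₀ = (0.253·0.0552 + 4.11·0.00279) / 4.363 = 0.005829 mg/L.
Travel time t = 9660 m / 0.51 m/s = 1.894e+04 s = 0.2192 d.
C = 0.005829·exp(−0.18·0.2192) = 0.005829·0.9613 = 0.005604 mg/L.

0.00560 mg/L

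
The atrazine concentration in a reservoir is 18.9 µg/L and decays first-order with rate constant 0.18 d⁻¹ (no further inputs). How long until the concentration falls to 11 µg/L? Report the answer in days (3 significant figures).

3.01 d

t = ln(C₀/C)/k = ln(18.9/11)/0.18 = 0.5413/0.18 = 3.007 d.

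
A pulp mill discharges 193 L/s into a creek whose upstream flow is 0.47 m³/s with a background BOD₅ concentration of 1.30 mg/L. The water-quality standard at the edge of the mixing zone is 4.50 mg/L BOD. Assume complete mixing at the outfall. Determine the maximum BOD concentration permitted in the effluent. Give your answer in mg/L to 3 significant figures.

12.3 mg/L

193 L/s = 0.193 m³/s.
Mass balance: 4.5·0.663 = 0.193·Cₑ + 0.47·1.3.
Cₑ = (2.984 − 0.611) / 0.193 = 12.29 mg/L.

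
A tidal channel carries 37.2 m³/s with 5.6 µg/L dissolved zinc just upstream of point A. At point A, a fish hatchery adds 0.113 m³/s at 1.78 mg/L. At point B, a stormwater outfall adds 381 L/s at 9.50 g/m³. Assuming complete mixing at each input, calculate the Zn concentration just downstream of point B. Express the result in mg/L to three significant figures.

5.6 µg/L = 0.0056 mg/L.
After input A: C = (37.2·0.0056 + 0.113·1.78) / 37.31 = 0.01097 mg/L.
381 L/s = 0.381 m³/s.
After input B: C = (37.31·0.01097 + 0.381·9.5) / 37.69 = 0.1069 mg/L.

0.107 mg/L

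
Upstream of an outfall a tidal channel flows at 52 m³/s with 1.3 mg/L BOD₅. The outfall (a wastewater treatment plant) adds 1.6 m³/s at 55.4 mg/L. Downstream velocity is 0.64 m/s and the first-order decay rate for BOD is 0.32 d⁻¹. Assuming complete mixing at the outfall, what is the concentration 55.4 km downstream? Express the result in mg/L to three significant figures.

2.12 mg/L

After complete mixing, C₀ = (1.6·55.4 + 52·1.3) / 53.6 = 2.915 mg/L.
Travel time t = 5.54e+04 m / 0.64 m/s = 8.656e+04 s = 1.002 d.
C = 2.915·exp(−0.32·1.002) = 2.915·0.7257 = 2.115 mg/L.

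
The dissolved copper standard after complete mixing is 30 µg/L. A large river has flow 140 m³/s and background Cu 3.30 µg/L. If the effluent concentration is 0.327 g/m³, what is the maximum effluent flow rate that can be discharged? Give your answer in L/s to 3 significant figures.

12600 L/s

3.30 µg/L = 0.0033 mg/L.
30 µg/L = 0.03 mg/L.
Mass balance at complete mixing: C_std·(Q_w + Q_r) = Q_w·C_e + Q_r·C_b.
Rearranging, Q_w = Q_r·(C_std − C_b)/(C_e − C_std) = 140·(0.03 − 0.0033) / (0.327 − 0.03) = 12.59 m³/s.
= 1.259e+04 L/s.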